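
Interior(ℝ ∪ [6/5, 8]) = (-∞, ∞)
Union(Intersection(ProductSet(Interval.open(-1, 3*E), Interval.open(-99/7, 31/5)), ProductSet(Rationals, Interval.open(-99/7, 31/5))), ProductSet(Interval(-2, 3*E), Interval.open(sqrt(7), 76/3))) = Union(ProductSet(Intersection(Interval.open(-1, 3*E), Rationals), Interval.open(-99/7, 31/5)), ProductSet(Interval(-2, 3*E), Interval.open(sqrt(7), 76/3)))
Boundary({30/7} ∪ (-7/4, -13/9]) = {-7/4, -13/9, 30/7}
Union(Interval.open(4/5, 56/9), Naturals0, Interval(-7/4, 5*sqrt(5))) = Union(Interval(-7/4, 5*sqrt(5)), Naturals0)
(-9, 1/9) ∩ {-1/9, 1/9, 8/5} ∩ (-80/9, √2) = {-1/9}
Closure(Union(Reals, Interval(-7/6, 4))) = Interval(-oo, oo)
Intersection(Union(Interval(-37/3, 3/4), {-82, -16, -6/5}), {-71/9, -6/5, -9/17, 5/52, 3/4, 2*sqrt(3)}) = {-71/9, -6/5, -9/17, 5/52, 3/4}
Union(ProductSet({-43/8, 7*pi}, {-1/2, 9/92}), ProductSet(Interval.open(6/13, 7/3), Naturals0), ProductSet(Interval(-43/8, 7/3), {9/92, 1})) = Union(ProductSet({-43/8, 7*pi}, {-1/2, 9/92}), ProductSet(Interval(-43/8, 7/3), {9/92, 1}), ProductSet(Interval.open(6/13, 7/3), Naturals0))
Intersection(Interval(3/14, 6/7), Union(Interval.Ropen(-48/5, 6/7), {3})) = Interval.Ropen(3/14, 6/7)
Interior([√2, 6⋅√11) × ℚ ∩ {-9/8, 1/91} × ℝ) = ∅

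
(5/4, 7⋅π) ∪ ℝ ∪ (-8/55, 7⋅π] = (-∞, ∞)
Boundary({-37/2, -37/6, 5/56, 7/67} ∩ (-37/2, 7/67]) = {-37/6, 5/56, 7/67}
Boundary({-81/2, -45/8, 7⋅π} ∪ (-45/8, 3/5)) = {-81/2, -45/8, 3/5, 7⋅π}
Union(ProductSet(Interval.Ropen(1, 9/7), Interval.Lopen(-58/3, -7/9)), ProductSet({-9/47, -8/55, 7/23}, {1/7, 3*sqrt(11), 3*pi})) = Union(ProductSet({-9/47, -8/55, 7/23}, {1/7, 3*sqrt(11), 3*pi}), ProductSet(Interval.Ropen(1, 9/7), Interval.Lopen(-58/3, -7/9)))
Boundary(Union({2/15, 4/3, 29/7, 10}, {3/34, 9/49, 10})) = {3/34, 2/15, 9/49, 4/3, 29/7, 10}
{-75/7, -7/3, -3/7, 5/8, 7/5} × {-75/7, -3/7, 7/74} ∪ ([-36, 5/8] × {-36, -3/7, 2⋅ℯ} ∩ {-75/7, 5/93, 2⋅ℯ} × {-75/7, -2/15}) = {-75/7, -7/3, -3/7, 5/8, 7/5} × {-75/7, -3/7, 7/74}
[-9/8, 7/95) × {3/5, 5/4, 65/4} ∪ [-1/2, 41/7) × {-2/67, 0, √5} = ([-9/8, 7/95) × {3/5, 5/4, 65/4}) ∪ ([-1/2, 41/7) × {-2/67, 0, √5})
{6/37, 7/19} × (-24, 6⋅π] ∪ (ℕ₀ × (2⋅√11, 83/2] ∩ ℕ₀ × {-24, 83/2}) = (ℕ₀ × {83/2}) ∪ ({6/37, 7/19} × (-24, 6⋅π])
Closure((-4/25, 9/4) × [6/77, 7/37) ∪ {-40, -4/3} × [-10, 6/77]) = ({-40, -4/3} × [-10, 6/77]) ∪ ({-4/25, 9/4} × [6/77, 7/37]) ∪ ([-4/25, 9/4] × {6/77, 7/37}) ∪ ((-4/25, 9/4) × [6/77, 7/37))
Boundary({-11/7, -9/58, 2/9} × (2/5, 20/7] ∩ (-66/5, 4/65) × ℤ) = {-11/7, -9/58} × {1, 2}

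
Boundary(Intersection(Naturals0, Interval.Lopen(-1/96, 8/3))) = Range(0, 3, 1)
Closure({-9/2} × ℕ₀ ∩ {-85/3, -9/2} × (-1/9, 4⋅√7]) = {-9/2} × {0, 1, …, 10}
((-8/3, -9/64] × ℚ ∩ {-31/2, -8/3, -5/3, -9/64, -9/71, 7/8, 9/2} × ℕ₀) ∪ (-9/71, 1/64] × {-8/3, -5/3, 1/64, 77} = ({-5/3, -9/64} × ℕ₀) ∪ ((-9/71, 1/64] × {-8/3, -5/3, 1/64, 77})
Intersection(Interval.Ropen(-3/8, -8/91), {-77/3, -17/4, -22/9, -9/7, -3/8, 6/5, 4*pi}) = {-3/8}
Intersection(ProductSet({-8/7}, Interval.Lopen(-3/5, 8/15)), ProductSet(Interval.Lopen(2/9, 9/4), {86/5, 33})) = EmptySet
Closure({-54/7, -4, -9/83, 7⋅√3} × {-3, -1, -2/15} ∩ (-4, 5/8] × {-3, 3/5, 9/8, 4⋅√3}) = {-9/83} × {-3}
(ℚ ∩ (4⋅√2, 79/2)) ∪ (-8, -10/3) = (-8, -10/3) ∪ (ℚ ∩ (4⋅√2, 79/2))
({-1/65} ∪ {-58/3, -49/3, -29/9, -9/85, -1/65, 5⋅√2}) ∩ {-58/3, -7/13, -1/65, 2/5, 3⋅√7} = {-58/3, -1/65}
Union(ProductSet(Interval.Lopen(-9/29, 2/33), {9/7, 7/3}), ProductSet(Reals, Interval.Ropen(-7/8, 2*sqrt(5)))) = ProductSet(Reals, Interval.Ropen(-7/8, 2*sqrt(5)))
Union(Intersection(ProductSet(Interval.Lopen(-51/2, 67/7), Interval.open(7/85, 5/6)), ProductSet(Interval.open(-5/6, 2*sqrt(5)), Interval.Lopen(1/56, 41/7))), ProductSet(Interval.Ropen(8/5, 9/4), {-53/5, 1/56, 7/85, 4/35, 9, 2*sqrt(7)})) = Union(ProductSet(Interval.open(-5/6, 2*sqrt(5)), Interval.open(7/85, 5/6)), ProductSet(Interval.Ropen(8/5, 9/4), {-53/5, 1/56, 7/85, 4/35, 9, 2*sqrt(7)}))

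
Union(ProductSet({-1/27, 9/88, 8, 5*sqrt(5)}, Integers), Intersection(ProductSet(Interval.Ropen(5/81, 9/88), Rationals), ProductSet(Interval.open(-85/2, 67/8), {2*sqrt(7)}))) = ProductSet({-1/27, 9/88, 8, 5*sqrt(5)}, Integers)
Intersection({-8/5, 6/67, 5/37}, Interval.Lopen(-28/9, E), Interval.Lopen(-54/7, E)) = {-8/5, 6/67, 5/37}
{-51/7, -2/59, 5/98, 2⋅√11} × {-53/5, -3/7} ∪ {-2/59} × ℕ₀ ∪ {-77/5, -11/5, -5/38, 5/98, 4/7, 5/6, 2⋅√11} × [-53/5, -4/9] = ({-2/59} × ℕ₀) ∪ ({-51/7, -2/59, 5/98, 2⋅√11} × {-53/5, -3/7}) ∪ ({-77/5, -11/5, -5/38, 5/98, 4/7, 5/6, 2⋅√11} × [-53/5, -4/9])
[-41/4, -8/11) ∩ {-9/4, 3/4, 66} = {-9/4}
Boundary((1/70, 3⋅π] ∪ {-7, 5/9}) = {-7, 1/70, 3⋅π}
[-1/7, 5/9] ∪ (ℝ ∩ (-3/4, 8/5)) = (-3/4, 8/5)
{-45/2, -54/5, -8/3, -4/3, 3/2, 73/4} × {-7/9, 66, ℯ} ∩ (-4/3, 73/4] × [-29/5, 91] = {3/2, 73/4} × {-7/9, 66, ℯ}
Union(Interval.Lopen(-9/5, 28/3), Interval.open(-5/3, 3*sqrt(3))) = Interval.Lopen(-9/5, 28/3)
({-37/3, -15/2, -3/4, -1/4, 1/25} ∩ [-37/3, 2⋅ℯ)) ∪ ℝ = ℝ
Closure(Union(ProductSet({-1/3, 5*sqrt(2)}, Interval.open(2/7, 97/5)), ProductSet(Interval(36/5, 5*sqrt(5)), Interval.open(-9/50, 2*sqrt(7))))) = Union(ProductSet({-1/3, 5*sqrt(2)}, Interval(2/7, 97/5)), ProductSet(Interval(36/5, 5*sqrt(5)), Interval(-9/50, 2*sqrt(7))))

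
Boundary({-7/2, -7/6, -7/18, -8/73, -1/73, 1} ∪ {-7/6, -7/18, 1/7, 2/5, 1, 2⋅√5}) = {-7/2, -7/6, -7/18, -8/73, -1/73, 1/7, 2/5, 1, 2⋅√5}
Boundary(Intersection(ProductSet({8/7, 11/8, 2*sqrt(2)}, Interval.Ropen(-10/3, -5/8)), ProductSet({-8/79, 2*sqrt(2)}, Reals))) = ProductSet({2*sqrt(2)}, Interval(-10/3, -5/8))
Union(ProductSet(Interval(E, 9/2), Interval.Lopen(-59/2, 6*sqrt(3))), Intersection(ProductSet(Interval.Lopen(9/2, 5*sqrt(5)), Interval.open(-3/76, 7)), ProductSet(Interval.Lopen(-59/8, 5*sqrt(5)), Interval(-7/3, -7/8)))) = ProductSet(Interval(E, 9/2), Interval.Lopen(-59/2, 6*sqrt(3)))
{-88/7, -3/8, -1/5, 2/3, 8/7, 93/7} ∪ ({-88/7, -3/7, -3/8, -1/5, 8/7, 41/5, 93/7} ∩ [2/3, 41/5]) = {-88/7, -3/8, -1/5, 2/3, 8/7, 41/5, 93/7}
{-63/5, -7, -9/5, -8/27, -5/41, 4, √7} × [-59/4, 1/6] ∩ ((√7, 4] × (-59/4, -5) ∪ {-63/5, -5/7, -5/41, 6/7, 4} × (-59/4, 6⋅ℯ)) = {-63/5, -5/41, 4} × (-59/4, 1/6]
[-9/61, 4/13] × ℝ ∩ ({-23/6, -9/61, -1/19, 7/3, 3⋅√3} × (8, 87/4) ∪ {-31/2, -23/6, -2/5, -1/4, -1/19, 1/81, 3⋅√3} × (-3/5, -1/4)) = ({-9/61, -1/19} × (8, 87/4)) ∪ ({-1/19, 1/81} × (-3/5, -1/4))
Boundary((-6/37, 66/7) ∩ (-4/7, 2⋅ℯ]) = {-6/37, 2⋅ℯ}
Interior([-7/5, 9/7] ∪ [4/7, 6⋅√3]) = (-7/5, 6⋅√3)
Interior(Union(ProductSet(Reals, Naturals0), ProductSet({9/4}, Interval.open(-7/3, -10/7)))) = EmptySet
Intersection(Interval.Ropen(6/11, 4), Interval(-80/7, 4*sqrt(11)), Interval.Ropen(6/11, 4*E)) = Interval.Ropen(6/11, 4)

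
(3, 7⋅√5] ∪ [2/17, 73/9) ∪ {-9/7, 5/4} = {-9/7} ∪ [2/17, 7⋅√5]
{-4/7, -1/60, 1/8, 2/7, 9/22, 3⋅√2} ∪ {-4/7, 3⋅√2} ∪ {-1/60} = {-4/7, -1/60, 1/8, 2/7, 9/22, 3⋅√2}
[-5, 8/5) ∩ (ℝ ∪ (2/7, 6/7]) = [-5, 8/5)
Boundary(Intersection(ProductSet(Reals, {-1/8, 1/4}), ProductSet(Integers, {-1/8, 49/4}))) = ProductSet(Integers, {-1/8})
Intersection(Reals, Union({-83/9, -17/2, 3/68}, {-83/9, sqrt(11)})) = {-83/9, -17/2, 3/68, sqrt(11)}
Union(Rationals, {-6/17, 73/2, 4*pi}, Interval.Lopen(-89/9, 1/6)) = Union({4*pi}, Interval(-89/9, 1/6), Rationals)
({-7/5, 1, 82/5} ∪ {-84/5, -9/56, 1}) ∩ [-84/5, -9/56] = {-84/5, -7/5, -9/56}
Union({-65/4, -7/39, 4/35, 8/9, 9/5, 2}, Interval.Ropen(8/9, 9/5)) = Union({-65/4, -7/39, 4/35, 2}, Interval(8/9, 9/5))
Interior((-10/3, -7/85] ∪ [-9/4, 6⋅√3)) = (-10/3, 6⋅√3)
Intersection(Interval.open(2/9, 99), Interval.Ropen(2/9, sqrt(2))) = Interval.open(2/9, sqrt(2))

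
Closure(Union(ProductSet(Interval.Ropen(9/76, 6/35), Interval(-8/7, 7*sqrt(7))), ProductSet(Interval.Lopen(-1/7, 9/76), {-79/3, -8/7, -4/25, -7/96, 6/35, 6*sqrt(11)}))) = Union(ProductSet(Interval(-1/7, 9/76), {-79/3, -8/7, -4/25, -7/96, 6/35, 6*sqrt(11)}), ProductSet(Interval(9/76, 6/35), Interval(-8/7, 7*sqrt(7))))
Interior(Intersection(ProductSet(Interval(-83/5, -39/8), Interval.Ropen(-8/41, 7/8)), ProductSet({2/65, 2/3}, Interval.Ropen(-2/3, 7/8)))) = EmptySet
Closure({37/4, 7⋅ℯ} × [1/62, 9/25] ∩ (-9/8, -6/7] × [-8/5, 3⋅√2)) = ∅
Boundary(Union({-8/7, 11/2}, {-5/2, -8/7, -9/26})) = {-5/2, -8/7, -9/26, 11/2}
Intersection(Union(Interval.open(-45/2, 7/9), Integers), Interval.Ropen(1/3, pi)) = Union(Interval.Ropen(1/3, 7/9), Range(1, 4, 1))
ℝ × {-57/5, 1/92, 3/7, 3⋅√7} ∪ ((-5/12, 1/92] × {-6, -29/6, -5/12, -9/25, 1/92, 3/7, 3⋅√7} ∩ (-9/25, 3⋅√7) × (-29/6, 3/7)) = ((-9/25, 1/92] × {-5/12, -9/25, 1/92}) ∪ (ℝ × {-57/5, 1/92, 3/7, 3⋅√7})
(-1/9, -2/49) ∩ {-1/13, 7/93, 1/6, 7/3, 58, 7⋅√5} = {-1/13}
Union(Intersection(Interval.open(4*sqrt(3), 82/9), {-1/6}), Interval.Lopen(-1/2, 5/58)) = Interval.Lopen(-1/2, 5/58)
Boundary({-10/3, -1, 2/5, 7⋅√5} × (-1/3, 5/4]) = {-10/3, -1, 2/5, 7⋅√5} × [-1/3, 5/4]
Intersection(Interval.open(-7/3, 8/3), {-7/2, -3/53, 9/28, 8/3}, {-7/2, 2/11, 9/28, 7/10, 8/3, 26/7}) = {9/28}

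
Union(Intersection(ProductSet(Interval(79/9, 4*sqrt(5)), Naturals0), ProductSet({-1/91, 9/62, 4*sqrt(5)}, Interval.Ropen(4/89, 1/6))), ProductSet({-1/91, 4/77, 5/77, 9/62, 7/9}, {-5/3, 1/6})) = ProductSet({-1/91, 4/77, 5/77, 9/62, 7/9}, {-5/3, 1/6})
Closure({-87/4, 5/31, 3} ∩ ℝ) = {-87/4, 5/31, 3}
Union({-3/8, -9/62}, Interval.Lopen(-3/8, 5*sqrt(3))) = Interval(-3/8, 5*sqrt(3))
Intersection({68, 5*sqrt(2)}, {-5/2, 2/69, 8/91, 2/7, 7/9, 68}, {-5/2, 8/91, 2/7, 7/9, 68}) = {68}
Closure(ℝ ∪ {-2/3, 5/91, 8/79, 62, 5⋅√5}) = ℝ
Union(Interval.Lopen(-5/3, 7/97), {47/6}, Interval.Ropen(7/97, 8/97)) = Union({47/6}, Interval.open(-5/3, 8/97))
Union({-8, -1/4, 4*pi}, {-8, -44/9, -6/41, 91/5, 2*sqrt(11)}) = {-8, -44/9, -1/4, -6/41, 91/5, 2*sqrt(11), 4*pi}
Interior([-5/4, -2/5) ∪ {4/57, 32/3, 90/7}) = (-5/4, -2/5)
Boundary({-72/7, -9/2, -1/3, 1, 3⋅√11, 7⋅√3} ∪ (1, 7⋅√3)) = {-72/7, -9/2, -1/3, 1, 7⋅√3}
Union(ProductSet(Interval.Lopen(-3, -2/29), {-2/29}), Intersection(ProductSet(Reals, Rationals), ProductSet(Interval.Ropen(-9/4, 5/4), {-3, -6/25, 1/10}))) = Union(ProductSet(Interval.Lopen(-3, -2/29), {-2/29}), ProductSet(Interval.Ropen(-9/4, 5/4), {-3, -6/25, 1/10}))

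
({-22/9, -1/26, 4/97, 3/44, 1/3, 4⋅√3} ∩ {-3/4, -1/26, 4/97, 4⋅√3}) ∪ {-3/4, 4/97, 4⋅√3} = {-3/4, -1/26, 4/97, 4⋅√3}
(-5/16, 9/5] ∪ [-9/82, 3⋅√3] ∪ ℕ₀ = (-5/16, 3⋅√3] ∪ ℕ₀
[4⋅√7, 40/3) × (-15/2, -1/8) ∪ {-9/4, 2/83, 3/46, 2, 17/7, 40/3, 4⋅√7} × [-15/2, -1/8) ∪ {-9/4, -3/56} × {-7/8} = ({-9/4, -3/56} × {-7/8}) ∪ ([4⋅√7, 40/3) × (-15/2, -1/8)) ∪ ({-9/4, 2/83, 3/46, 2, 17/7, 40/3, 4⋅√7} × [-15/2, -1/8))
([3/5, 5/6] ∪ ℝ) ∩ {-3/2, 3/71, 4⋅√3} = {-3/2, 3/71, 4⋅√3}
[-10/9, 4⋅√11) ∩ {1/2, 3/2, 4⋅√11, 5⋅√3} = {1/2, 3/2, 5⋅√3}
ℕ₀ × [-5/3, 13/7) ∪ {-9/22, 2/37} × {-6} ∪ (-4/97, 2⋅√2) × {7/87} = ({-9/22, 2/37} × {-6}) ∪ (ℕ₀ × [-5/3, 13/7)) ∪ ((-4/97, 2⋅√2) × {7/87})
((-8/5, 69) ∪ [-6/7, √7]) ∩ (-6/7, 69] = (-6/7, 69)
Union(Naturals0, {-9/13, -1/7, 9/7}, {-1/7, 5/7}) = Union({-9/13, -1/7, 5/7, 9/7}, Naturals0)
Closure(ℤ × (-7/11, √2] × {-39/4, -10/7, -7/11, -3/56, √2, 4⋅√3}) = ℤ × [-7/11, √2] × {-39/4, -10/7, -7/11, -3/56, √2, 4⋅√3}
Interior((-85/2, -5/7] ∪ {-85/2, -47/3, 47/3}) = (-85/2, -5/7)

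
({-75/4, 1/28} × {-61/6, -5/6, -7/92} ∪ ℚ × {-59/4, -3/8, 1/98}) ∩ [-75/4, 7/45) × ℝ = ({-75/4, 1/28} × {-61/6, -5/6, -7/92}) ∪ ((ℚ ∩ [-75/4, 7/45)) × {-59/4, -3/8, 1/98})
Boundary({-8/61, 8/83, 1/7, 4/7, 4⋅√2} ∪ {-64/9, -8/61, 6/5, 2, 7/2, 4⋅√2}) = {-64/9, -8/61, 8/83, 1/7, 4/7, 6/5, 2, 7/2, 4⋅√2}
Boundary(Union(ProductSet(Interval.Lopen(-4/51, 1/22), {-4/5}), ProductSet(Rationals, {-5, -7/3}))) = Union(ProductSet(Interval(-4/51, 1/22), {-4/5}), ProductSet(Reals, {-5, -7/3}))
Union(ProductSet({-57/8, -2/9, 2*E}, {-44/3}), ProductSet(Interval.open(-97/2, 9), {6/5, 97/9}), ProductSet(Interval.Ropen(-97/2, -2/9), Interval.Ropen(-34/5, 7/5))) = Union(ProductSet({-57/8, -2/9, 2*E}, {-44/3}), ProductSet(Interval.Ropen(-97/2, -2/9), Interval.Ropen(-34/5, 7/5)), ProductSet(Interval.open(-97/2, 9), {6/5, 97/9}))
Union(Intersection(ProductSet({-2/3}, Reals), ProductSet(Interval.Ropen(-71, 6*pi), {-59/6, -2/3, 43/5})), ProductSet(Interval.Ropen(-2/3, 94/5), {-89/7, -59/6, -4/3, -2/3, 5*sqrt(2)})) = Union(ProductSet({-2/3}, {-59/6, -2/3, 43/5}), ProductSet(Interval.Ropen(-2/3, 94/5), {-89/7, -59/6, -4/3, -2/3, 5*sqrt(2)}))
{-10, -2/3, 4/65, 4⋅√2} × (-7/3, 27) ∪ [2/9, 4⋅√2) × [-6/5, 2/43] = ({-10, -2/3, 4/65, 4⋅√2} × (-7/3, 27)) ∪ ([2/9, 4⋅√2) × [-6/5, 2/43])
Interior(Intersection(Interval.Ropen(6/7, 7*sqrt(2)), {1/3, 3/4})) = EmptySet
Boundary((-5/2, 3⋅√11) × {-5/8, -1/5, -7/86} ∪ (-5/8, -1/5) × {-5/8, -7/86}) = [-5/2, 3⋅√11] × {-5/8, -1/5, -7/86}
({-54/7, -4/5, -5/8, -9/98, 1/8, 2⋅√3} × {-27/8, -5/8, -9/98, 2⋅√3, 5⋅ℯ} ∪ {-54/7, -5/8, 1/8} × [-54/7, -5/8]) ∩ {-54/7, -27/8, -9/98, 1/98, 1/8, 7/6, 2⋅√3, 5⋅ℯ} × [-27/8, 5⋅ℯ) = ({-54/7, 1/8} × [-27/8, -5/8]) ∪ ({-54/7, -9/98, 1/8, 2⋅√3} × {-27/8, -5/8, -9/98, 2⋅√3})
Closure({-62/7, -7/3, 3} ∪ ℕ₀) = {-62/7, -7/3} ∪ ℕ₀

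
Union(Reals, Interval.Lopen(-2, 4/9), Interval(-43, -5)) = Interval(-oo, oo)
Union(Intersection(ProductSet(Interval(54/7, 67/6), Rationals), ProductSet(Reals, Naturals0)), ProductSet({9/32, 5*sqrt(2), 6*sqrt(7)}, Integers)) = Union(ProductSet({9/32, 5*sqrt(2), 6*sqrt(7)}, Integers), ProductSet(Interval(54/7, 67/6), Naturals0))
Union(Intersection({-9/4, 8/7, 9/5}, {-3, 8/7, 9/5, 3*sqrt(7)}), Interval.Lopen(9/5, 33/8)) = Union({8/7}, Interval(9/5, 33/8))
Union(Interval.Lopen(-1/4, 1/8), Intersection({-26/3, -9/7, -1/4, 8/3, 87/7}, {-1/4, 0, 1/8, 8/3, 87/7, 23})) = Union({8/3, 87/7}, Interval(-1/4, 1/8))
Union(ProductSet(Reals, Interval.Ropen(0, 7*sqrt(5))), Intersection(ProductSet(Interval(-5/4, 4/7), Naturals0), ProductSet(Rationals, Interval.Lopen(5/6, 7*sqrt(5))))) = ProductSet(Reals, Interval.Ropen(0, 7*sqrt(5)))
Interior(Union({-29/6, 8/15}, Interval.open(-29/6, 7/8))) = Interval.open(-29/6, 7/8)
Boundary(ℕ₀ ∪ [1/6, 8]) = {1/6} ∪ (ℕ₀ \ (1/6, 8))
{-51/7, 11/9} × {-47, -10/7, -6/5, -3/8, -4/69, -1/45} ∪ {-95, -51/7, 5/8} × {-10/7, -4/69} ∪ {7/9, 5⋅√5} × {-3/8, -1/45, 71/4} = ({-95, -51/7, 5/8} × {-10/7, -4/69}) ∪ ({-51/7, 11/9} × {-47, -10/7, -6/5, -3/8, -4/69, -1/45}) ∪ ({7/9, 5⋅√5} × {-3/8, -1/45, 71/4})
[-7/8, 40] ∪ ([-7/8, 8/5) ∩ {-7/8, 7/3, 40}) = [-7/8, 40]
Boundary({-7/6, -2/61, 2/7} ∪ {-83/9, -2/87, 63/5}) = {-83/9, -7/6, -2/61, -2/87, 2/7, 63/5}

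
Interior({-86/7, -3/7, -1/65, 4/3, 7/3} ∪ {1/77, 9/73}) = ∅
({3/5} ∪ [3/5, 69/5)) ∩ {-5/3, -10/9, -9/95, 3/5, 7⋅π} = {3/5}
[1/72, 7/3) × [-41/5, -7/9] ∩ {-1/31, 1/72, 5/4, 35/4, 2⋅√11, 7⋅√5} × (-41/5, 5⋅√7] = {1/72, 5/4} × (-41/5, -7/9]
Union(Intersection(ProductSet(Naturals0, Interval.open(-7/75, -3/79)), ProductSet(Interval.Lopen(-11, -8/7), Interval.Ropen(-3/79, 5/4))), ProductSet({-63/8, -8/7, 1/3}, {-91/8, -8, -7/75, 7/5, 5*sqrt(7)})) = ProductSet({-63/8, -8/7, 1/3}, {-91/8, -8, -7/75, 7/5, 5*sqrt(7)})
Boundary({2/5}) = {2/5}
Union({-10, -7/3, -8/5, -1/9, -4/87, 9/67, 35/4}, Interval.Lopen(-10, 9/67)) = Union({35/4}, Interval(-10, 9/67))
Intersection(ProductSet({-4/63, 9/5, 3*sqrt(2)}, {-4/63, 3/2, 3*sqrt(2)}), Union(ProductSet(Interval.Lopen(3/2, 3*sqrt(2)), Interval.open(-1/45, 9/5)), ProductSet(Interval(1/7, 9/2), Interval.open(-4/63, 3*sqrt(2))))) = ProductSet({9/5, 3*sqrt(2)}, {3/2})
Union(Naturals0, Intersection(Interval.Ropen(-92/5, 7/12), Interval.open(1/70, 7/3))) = Union(Interval.open(1/70, 7/12), Naturals0)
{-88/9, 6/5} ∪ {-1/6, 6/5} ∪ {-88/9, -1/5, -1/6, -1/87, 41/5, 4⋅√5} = {-88/9, -1/5, -1/6, -1/87, 6/5, 41/5, 4⋅√5}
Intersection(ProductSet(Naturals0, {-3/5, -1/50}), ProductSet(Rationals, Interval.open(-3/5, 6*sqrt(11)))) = ProductSet(Naturals0, {-1/50})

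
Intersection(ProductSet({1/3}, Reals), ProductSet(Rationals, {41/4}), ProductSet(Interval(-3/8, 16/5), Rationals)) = ProductSet({1/3}, {41/4})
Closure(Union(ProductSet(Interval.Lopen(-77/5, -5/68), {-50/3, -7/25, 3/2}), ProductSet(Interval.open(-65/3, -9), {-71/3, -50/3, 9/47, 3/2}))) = Union(ProductSet(Interval(-65/3, -9), {-71/3, -50/3, 9/47, 3/2}), ProductSet(Interval(-77/5, -5/68), {-50/3, -7/25, 3/2}))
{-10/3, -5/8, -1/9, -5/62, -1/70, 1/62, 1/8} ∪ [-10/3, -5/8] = [-10/3, -5/8] ∪ {-1/9, -5/62, -1/70, 1/62, 1/8}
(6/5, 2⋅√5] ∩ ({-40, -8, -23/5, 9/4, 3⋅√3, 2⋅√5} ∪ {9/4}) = {9/4, 2⋅√5}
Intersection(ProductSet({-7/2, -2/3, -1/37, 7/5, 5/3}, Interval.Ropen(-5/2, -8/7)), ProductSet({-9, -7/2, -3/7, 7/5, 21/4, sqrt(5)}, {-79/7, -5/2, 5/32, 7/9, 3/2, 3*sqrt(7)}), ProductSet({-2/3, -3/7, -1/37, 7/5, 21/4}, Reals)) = ProductSet({7/5}, {-5/2})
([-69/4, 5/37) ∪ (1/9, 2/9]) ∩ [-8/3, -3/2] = [-8/3, -3/2]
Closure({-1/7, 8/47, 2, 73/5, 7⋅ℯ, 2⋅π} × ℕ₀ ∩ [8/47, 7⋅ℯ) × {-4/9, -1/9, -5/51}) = ∅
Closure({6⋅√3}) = {6⋅√3}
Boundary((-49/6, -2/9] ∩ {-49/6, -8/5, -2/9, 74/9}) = {-8/5, -2/9}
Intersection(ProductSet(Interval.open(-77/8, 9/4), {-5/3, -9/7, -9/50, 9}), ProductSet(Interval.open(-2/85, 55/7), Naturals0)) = ProductSet(Interval.open(-2/85, 9/4), {9})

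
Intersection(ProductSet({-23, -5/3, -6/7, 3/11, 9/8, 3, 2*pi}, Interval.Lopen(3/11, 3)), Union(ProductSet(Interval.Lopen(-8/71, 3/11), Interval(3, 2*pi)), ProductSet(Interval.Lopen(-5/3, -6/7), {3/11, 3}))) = ProductSet({-6/7, 3/11}, {3})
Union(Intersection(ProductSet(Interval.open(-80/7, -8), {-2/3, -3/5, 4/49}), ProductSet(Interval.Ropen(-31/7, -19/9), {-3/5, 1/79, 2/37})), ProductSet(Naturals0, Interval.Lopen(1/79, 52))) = ProductSet(Naturals0, Interval.Lopen(1/79, 52))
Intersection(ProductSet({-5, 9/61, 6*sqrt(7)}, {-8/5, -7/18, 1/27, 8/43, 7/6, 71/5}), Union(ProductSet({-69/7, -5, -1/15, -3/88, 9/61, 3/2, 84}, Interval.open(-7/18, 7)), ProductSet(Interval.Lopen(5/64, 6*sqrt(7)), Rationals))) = Union(ProductSet({-5, 9/61}, {1/27, 8/43, 7/6}), ProductSet({9/61, 6*sqrt(7)}, {-8/5, -7/18, 1/27, 8/43, 7/6, 71/5}))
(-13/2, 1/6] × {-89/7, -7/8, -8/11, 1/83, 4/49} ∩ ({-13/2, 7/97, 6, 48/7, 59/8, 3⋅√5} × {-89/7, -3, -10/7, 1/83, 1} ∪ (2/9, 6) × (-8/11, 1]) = {7/97} × {-89/7, 1/83}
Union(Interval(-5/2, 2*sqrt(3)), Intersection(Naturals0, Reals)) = Union(Interval(-5/2, 2*sqrt(3)), Naturals0)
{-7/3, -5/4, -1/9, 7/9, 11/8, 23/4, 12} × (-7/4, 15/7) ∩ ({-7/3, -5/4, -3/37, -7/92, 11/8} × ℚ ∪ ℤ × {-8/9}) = ({12} × {-8/9}) ∪ ({-7/3, -5/4, 11/8} × (ℚ ∩ (-7/4, 15/7)))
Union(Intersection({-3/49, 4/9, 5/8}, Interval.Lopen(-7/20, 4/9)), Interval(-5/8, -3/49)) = Union({4/9}, Interval(-5/8, -3/49))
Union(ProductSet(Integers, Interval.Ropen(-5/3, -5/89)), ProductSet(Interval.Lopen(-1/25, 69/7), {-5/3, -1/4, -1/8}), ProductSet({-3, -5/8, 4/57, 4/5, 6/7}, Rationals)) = Union(ProductSet({-3, -5/8, 4/57, 4/5, 6/7}, Rationals), ProductSet(Integers, Interval.Ropen(-5/3, -5/89)), ProductSet(Interval.Lopen(-1/25, 69/7), {-5/3, -1/4, -1/8}))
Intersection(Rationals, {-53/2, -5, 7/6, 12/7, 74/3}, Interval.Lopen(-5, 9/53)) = EmptySet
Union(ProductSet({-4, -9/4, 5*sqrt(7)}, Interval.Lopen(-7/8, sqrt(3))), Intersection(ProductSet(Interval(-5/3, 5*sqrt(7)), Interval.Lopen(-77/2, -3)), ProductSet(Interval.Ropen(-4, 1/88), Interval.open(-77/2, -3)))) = Union(ProductSet({-4, -9/4, 5*sqrt(7)}, Interval.Lopen(-7/8, sqrt(3))), ProductSet(Interval.Ropen(-5/3, 1/88), Interval.open(-77/2, -3)))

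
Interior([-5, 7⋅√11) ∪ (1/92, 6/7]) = (-5, 7⋅√11)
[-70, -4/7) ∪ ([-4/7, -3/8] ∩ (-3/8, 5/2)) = [-70, -4/7)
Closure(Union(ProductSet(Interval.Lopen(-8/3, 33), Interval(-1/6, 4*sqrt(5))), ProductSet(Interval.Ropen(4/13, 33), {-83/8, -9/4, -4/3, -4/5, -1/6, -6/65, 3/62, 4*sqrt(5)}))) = Union(ProductSet(Interval(-8/3, 33), Interval(-1/6, 4*sqrt(5))), ProductSet(Interval(4/13, 33), {-83/8, -9/4, -4/3, -4/5, -1/6, -6/65, 3/62, 4*sqrt(5)}))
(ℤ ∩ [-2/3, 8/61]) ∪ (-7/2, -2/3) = (-7/2, -2/3) ∪ {0}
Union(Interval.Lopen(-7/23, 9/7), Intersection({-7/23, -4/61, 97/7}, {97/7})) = Union({97/7}, Interval.Lopen(-7/23, 9/7))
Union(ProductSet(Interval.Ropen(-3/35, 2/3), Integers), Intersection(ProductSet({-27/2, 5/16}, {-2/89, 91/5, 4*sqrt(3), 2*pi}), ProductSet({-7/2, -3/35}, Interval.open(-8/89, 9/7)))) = ProductSet(Interval.Ropen(-3/35, 2/3), Integers)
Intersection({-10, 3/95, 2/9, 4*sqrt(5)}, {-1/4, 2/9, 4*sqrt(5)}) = {2/9, 4*sqrt(5)}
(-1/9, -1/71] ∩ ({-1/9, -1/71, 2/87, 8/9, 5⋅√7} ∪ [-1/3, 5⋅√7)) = (-1/9, -1/71]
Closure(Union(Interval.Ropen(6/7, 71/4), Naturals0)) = Union(Complement(Naturals0, Interval.open(6/7, 71/4)), Interval(6/7, 71/4), Naturals0)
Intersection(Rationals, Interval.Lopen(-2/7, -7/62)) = Intersection(Interval.Lopen(-2/7, -7/62), Rationals)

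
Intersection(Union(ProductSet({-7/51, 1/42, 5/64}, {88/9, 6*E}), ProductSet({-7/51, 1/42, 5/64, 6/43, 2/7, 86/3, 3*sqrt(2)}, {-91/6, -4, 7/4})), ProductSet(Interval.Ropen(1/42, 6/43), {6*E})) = ProductSet({1/42, 5/64}, {6*E})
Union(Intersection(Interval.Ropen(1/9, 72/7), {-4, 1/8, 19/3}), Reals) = Reals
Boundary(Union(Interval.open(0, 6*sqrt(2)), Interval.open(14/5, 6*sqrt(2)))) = {0, 6*sqrt(2)}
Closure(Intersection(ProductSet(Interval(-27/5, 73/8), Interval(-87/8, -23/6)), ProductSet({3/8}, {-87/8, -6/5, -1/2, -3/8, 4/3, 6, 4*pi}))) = ProductSet({3/8}, {-87/8})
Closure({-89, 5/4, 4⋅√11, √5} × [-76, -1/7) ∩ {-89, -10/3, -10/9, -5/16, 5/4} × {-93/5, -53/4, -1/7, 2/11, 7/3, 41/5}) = {-89, 5/4} × {-93/5, -53/4}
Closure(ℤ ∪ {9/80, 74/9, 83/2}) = ℤ ∪ {9/80, 74/9, 83/2}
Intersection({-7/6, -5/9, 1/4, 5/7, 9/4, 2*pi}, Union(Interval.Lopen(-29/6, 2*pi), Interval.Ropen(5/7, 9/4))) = {-7/6, -5/9, 1/4, 5/7, 9/4, 2*pi}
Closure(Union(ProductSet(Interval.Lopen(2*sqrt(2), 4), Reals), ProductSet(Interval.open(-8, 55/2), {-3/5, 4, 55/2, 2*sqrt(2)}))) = Union(ProductSet(Interval(-8, 55/2), {-3/5, 4, 55/2, 2*sqrt(2)}), ProductSet(Interval(2*sqrt(2), 4), Reals))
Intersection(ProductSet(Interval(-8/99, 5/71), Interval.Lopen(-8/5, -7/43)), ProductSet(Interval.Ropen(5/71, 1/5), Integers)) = ProductSet({5/71}, Range(-1, 0, 1))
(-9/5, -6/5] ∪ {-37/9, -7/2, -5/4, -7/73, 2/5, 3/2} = {-37/9, -7/2, -7/73, 2/5, 3/2} ∪ (-9/5, -6/5]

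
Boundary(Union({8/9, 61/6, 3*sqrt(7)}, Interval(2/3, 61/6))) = {2/3, 61/6}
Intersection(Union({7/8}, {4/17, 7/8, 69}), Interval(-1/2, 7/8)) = {4/17, 7/8}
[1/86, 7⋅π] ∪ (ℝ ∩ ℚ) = ℚ ∪ [1/86, 7⋅π]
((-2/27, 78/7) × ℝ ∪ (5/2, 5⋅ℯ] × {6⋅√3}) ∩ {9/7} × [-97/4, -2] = {9/7} × [-97/4, -2]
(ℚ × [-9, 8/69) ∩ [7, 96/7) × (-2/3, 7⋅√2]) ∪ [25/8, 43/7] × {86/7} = ([25/8, 43/7] × {86/7}) ∪ ((ℚ ∩ [7, 96/7)) × (-2/3, 8/69))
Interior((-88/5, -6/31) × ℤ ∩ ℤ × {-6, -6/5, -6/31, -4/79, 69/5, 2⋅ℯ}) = ∅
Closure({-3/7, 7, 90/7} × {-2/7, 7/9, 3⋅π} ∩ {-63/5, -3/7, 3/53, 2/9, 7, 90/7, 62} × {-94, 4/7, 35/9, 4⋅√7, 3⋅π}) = {-3/7, 7, 90/7} × {3⋅π}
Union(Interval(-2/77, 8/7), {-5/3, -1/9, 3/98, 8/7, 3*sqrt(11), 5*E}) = Union({-5/3, -1/9, 3*sqrt(11), 5*E}, Interval(-2/77, 8/7))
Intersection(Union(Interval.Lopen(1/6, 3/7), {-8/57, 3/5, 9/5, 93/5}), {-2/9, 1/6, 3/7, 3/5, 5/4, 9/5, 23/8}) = {3/7, 3/5, 9/5}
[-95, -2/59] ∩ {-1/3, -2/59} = {-1/3, -2/59}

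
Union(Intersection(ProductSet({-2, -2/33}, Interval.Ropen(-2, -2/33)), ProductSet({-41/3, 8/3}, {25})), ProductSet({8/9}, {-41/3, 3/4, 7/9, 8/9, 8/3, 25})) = ProductSet({8/9}, {-41/3, 3/4, 7/9, 8/9, 8/3, 25})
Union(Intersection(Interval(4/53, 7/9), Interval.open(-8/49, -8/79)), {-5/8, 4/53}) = {-5/8, 4/53}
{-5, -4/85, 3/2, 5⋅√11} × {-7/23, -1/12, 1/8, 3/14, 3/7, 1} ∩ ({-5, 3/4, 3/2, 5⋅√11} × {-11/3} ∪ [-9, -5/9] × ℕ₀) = {-5} × {1}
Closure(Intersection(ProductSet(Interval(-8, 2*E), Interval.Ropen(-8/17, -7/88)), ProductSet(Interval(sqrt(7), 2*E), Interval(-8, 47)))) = ProductSet(Interval(sqrt(7), 2*E), Interval(-8/17, -7/88))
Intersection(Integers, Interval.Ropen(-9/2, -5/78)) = Range(-4, 0, 1)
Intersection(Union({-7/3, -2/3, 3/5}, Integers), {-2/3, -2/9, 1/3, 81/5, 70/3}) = {-2/3}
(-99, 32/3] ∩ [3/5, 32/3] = [3/5, 32/3]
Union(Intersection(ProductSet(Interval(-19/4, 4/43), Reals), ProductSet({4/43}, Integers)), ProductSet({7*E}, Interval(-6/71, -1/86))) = Union(ProductSet({4/43}, Integers), ProductSet({7*E}, Interval(-6/71, -1/86)))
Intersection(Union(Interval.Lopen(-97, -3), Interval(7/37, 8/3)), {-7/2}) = {-7/2}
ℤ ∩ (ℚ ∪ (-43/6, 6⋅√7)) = ℤ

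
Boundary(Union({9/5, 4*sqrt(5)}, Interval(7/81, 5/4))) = {7/81, 5/4, 9/5, 4*sqrt(5)}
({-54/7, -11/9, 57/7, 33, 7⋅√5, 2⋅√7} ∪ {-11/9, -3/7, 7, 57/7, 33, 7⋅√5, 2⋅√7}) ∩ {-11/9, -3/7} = {-11/9, -3/7}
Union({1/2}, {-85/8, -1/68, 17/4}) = {-85/8, -1/68, 1/2, 17/4}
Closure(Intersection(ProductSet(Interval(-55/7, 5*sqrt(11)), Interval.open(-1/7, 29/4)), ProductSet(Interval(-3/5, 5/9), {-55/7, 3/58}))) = ProductSet(Interval(-3/5, 5/9), {3/58})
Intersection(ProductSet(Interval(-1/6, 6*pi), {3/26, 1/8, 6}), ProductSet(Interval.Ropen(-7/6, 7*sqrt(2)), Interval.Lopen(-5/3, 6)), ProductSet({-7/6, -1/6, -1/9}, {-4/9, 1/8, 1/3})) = ProductSet({-1/6, -1/9}, {1/8})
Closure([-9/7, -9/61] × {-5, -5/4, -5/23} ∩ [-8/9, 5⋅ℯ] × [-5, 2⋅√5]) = [-8/9, -9/61] × {-5, -5/4, -5/23}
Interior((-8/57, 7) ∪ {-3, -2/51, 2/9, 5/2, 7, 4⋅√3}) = (-8/57, 7)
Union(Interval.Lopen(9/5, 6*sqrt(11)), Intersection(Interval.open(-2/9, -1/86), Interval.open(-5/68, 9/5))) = Union(Interval.open(-5/68, -1/86), Interval.Lopen(9/5, 6*sqrt(11)))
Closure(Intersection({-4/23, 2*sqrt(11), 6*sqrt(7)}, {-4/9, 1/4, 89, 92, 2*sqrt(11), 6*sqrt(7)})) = {2*sqrt(11), 6*sqrt(7)}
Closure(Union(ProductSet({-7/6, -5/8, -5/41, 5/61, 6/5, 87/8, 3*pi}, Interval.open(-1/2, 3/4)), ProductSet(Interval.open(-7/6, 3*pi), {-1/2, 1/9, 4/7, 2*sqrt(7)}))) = Union(ProductSet({-7/6, -5/8, -5/41, 5/61, 6/5, 87/8, 3*pi}, Interval(-1/2, 3/4)), ProductSet(Interval(-7/6, 3*pi), {-1/2, 1/9, 4/7, 2*sqrt(7)}))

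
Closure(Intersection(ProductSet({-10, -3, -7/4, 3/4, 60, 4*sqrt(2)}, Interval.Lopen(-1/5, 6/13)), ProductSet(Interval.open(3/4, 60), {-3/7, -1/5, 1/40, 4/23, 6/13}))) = ProductSet({4*sqrt(2)}, {1/40, 4/23, 6/13})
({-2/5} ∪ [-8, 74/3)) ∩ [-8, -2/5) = [-8, -2/5)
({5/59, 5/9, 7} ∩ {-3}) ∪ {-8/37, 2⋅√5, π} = {-8/37, 2⋅√5, π}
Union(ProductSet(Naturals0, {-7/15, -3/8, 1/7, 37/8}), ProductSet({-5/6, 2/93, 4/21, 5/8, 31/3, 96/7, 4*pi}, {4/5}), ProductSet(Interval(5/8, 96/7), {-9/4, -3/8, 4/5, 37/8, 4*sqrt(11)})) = Union(ProductSet({-5/6, 2/93, 4/21, 5/8, 31/3, 96/7, 4*pi}, {4/5}), ProductSet(Interval(5/8, 96/7), {-9/4, -3/8, 4/5, 37/8, 4*sqrt(11)}), ProductSet(Naturals0, {-7/15, -3/8, 1/7, 37/8}))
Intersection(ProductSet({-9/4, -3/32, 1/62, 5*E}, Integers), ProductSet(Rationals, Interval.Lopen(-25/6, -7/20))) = ProductSet({-9/4, -3/32, 1/62}, Range(-4, 0, 1))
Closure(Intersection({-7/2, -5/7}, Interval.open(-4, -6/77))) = {-7/2, -5/7}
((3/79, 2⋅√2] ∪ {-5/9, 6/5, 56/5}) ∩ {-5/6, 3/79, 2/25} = {2/25}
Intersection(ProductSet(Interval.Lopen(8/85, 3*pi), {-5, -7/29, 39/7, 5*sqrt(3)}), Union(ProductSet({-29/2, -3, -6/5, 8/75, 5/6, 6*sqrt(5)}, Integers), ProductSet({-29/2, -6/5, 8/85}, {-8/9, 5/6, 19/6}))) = ProductSet({8/75, 5/6}, {-5})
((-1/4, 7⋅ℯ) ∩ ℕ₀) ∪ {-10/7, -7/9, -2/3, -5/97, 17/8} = {-10/7, -7/9, -2/3, -5/97, 17/8} ∪ {0, 1, …, 19}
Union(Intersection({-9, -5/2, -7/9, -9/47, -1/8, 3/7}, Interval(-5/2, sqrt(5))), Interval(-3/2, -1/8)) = Union({-5/2, 3/7}, Interval(-3/2, -1/8))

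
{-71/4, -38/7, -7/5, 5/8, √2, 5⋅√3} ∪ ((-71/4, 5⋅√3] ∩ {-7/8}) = {-71/4, -38/7, -7/5, -7/8, 5/8, √2, 5⋅√3}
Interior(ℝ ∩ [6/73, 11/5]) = (6/73, 11/5)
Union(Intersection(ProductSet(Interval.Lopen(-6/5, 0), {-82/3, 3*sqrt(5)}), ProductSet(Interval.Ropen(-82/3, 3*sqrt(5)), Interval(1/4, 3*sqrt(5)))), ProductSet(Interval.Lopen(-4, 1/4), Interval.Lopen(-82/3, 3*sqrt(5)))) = ProductSet(Interval.Lopen(-4, 1/4), Interval.Lopen(-82/3, 3*sqrt(5)))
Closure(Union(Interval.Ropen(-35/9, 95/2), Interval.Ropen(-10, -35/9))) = Interval(-10, 95/2)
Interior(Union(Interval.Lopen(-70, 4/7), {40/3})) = Interval.open(-70, 4/7)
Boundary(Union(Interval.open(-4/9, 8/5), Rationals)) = Union(Interval(-oo, -4/9), Interval(8/5, oo))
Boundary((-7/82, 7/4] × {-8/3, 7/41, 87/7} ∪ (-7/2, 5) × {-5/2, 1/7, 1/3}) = ([-7/2, 5] × {-5/2, 1/7, 1/3}) ∪ ([-7/82, 7/4] × {-8/3, 7/41, 87/7})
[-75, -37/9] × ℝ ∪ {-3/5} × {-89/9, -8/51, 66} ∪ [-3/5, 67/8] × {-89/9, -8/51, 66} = ([-75, -37/9] × ℝ) ∪ ([-3/5, 67/8] × {-89/9, -8/51, 66})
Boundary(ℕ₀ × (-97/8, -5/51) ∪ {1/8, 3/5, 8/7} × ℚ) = ({1/8, 3/5, 8/7} × ℝ) ∪ (ℕ₀ × [-97/8, -5/51])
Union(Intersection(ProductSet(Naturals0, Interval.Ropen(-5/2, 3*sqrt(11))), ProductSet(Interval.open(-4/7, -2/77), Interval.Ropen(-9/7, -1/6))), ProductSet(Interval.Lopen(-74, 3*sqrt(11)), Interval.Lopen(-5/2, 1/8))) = ProductSet(Interval.Lopen(-74, 3*sqrt(11)), Interval.Lopen(-5/2, 1/8))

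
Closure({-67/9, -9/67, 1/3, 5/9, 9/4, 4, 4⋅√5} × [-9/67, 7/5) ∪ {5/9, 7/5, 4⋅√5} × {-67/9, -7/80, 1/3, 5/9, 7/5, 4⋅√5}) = ({-67/9, -9/67, 1/3, 5/9, 9/4, 4, 4⋅√5} × [-9/67, 7/5]) ∪ ({5/9, 7/5, 4⋅√5} × {-67/9, -7/80, 1/3, 5/9, 7/5, 4⋅√5})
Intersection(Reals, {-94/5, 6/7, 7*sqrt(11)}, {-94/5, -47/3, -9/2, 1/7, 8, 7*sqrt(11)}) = {-94/5, 7*sqrt(11)}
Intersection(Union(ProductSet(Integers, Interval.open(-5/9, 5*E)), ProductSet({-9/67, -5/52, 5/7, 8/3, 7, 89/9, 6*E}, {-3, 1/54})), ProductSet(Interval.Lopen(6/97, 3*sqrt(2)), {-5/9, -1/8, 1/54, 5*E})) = Union(ProductSet({5/7, 8/3}, {1/54}), ProductSet(Range(1, 5, 1), {-1/8, 1/54}))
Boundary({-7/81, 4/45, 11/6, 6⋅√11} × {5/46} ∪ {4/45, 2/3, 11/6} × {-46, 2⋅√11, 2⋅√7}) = ({-7/81, 4/45, 11/6, 6⋅√11} × {5/46}) ∪ ({4/45, 2/3, 11/6} × {-46, 2⋅√11, 2⋅√7})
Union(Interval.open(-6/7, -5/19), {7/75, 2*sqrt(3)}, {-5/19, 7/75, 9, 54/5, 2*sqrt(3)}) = Union({7/75, 9, 54/5, 2*sqrt(3)}, Interval.Lopen(-6/7, -5/19))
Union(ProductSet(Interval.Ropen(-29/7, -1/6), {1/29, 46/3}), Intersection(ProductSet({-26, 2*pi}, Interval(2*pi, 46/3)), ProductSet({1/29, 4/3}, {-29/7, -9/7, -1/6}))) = ProductSet(Interval.Ropen(-29/7, -1/6), {1/29, 46/3})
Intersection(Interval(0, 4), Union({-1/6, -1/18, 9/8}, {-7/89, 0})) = {0, 9/8}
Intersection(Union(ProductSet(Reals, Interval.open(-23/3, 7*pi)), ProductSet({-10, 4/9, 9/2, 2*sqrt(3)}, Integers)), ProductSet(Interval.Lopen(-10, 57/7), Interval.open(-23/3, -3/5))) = ProductSet(Interval.Lopen(-10, 57/7), Interval.open(-23/3, -3/5))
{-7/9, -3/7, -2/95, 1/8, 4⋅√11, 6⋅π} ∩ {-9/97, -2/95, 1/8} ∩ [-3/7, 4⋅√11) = {-2/95, 1/8}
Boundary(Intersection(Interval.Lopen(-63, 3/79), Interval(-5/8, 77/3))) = {-5/8, 3/79}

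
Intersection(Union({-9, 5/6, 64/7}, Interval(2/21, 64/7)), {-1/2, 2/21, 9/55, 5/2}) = {2/21, 9/55, 5/2}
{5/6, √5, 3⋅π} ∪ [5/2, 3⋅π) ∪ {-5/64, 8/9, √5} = {-5/64, 5/6, 8/9, √5} ∪ [5/2, 3⋅π]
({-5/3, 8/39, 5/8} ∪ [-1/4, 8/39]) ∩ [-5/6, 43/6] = [-1/4, 8/39] ∪ {5/8}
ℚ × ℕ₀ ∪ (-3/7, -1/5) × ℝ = (ℚ × ℕ₀) ∪ ((-3/7, -1/5) × ℝ)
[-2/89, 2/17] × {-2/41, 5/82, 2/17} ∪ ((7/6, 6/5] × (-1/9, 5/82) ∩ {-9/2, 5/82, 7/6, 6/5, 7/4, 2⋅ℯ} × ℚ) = ({6/5} × (ℚ ∩ (-1/9, 5/82))) ∪ ([-2/89, 2/17] × {-2/41, 5/82, 2/17})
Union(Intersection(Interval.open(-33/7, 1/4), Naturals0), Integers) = Integers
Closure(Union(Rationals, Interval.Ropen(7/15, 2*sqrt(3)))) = Union(Interval(-oo, oo), Rationals)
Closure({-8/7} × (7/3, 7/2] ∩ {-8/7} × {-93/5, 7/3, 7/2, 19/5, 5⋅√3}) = {-8/7} × {7/2}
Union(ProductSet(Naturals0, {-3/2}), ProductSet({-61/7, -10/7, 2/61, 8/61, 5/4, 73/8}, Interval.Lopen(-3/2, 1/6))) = Union(ProductSet({-61/7, -10/7, 2/61, 8/61, 5/4, 73/8}, Interval.Lopen(-3/2, 1/6)), ProductSet(Naturals0, {-3/2}))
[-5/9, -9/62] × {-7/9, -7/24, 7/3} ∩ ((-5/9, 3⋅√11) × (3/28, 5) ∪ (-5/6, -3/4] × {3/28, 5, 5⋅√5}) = (-5/9, -9/62] × {7/3}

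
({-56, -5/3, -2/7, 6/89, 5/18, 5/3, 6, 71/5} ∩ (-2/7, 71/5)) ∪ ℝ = ℝ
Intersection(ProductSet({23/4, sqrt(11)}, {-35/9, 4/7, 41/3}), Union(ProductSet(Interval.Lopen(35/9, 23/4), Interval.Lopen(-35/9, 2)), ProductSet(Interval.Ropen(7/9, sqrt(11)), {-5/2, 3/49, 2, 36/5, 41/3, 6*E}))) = ProductSet({23/4}, {4/7})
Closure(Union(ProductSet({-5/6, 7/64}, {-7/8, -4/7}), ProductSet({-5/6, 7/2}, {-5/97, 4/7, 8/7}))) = Union(ProductSet({-5/6, 7/64}, {-7/8, -4/7}), ProductSet({-5/6, 7/2}, {-5/97, 4/7, 8/7}))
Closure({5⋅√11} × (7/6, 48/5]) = {5⋅√11} × [7/6, 48/5]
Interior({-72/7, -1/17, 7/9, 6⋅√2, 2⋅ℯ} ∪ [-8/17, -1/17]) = (-8/17, -1/17)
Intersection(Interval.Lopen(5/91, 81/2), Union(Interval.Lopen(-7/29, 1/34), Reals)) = Interval.Lopen(5/91, 81/2)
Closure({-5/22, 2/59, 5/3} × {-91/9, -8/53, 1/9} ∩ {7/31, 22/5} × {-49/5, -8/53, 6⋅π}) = ∅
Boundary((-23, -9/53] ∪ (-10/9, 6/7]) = {-23, 6/7}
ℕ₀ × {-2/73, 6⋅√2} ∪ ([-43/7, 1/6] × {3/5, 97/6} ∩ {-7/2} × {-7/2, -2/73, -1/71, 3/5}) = ({-7/2} × {3/5}) ∪ (ℕ₀ × {-2/73, 6⋅√2})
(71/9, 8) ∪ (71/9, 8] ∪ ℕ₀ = ℕ₀ ∪ (71/9, 8]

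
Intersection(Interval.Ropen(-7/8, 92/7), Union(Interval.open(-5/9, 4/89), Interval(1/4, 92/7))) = Union(Interval.open(-5/9, 4/89), Interval.Ropen(1/4, 92/7))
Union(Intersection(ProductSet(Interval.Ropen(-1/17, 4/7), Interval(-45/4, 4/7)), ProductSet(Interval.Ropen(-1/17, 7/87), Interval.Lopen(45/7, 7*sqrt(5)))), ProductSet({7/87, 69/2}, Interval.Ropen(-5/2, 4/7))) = ProductSet({7/87, 69/2}, Interval.Ropen(-5/2, 4/7))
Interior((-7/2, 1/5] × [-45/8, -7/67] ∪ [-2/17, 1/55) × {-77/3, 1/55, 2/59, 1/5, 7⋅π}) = (-7/2, 1/5) × (-45/8, -7/67)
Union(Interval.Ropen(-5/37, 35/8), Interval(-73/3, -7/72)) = Interval.Ropen(-73/3, 35/8)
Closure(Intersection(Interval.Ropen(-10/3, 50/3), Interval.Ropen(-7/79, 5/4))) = Interval(-7/79, 5/4)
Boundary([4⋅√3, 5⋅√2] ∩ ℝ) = {5⋅√2, 4⋅√3}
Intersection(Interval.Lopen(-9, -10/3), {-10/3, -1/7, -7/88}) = {-10/3}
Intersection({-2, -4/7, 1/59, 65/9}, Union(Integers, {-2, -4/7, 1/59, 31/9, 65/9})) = {-2, -4/7, 1/59, 65/9}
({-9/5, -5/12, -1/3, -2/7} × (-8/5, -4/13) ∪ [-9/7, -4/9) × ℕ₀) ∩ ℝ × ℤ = ([-9/7, -4/9) × ℕ₀) ∪ ({-9/5, -5/12, -1/3, -2/7} × {-1})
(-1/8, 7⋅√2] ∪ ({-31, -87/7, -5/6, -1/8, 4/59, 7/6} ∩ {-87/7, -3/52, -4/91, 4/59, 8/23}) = {-87/7} ∪ (-1/8, 7⋅√2]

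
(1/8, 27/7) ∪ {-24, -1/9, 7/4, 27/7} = {-24, -1/9} ∪ (1/8, 27/7]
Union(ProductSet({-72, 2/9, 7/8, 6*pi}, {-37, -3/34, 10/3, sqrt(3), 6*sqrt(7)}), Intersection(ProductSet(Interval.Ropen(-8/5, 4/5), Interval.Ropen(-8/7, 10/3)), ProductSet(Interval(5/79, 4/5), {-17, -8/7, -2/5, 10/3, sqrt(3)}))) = Union(ProductSet({-72, 2/9, 7/8, 6*pi}, {-37, -3/34, 10/3, sqrt(3), 6*sqrt(7)}), ProductSet(Interval.Ropen(5/79, 4/5), {-8/7, -2/5, sqrt(3)}))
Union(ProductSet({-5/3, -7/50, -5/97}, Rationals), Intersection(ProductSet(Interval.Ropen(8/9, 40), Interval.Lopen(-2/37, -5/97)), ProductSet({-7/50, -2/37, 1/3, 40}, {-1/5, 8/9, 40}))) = ProductSet({-5/3, -7/50, -5/97}, Rationals)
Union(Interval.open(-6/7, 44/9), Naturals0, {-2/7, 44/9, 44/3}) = Union({44/3}, Interval.Lopen(-6/7, 44/9), Naturals0)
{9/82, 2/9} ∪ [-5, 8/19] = [-5, 8/19]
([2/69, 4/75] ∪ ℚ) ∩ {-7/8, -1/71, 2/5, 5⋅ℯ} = {-7/8, -1/71, 2/5}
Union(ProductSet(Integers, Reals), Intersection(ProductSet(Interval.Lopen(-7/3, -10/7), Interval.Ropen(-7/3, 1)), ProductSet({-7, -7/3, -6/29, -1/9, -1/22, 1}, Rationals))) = ProductSet(Integers, Reals)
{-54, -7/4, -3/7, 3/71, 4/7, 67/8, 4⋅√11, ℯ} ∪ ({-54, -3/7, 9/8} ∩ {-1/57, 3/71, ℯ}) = {-54, -7/4, -3/7, 3/71, 4/7, 67/8, 4⋅√11, ℯ}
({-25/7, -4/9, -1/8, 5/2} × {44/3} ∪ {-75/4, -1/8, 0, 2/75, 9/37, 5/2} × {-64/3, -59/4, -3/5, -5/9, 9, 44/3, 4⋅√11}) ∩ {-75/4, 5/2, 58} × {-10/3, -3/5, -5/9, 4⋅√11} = {-75/4, 5/2} × {-3/5, -5/9, 4⋅√11}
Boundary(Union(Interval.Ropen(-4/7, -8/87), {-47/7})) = {-47/7, -4/7, -8/87}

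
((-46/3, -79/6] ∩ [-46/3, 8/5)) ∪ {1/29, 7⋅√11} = (-46/3, -79/6] ∪ {1/29, 7⋅√11}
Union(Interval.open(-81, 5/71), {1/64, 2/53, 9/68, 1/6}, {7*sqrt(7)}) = Union({9/68, 1/6, 7*sqrt(7)}, Interval.open(-81, 5/71))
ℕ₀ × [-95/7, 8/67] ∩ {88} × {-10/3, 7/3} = {88} × {-10/3}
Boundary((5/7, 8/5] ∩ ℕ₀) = {1}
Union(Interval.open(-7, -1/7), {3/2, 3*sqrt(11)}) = Union({3/2, 3*sqrt(11)}, Interval.open(-7, -1/7))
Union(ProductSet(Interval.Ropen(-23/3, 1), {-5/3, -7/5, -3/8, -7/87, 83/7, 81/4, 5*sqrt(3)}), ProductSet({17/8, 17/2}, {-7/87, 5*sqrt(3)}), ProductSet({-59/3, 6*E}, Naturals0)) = Union(ProductSet({-59/3, 6*E}, Naturals0), ProductSet({17/8, 17/2}, {-7/87, 5*sqrt(3)}), ProductSet(Interval.Ropen(-23/3, 1), {-5/3, -7/5, -3/8, -7/87, 83/7, 81/4, 5*sqrt(3)}))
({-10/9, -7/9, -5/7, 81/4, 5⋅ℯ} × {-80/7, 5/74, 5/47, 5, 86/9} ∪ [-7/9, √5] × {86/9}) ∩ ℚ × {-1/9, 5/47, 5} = {-10/9, -7/9, -5/7, 81/4} × {5/47, 5}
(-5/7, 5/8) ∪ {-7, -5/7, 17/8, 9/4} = {-7, 17/8, 9/4} ∪ [-5/7, 5/8)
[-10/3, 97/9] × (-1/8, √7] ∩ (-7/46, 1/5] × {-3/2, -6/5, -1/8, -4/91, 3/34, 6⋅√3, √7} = (-7/46, 1/5] × {-4/91, 3/34, √7}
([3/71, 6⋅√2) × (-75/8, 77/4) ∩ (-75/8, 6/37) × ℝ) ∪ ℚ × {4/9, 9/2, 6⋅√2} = (ℚ × {4/9, 9/2, 6⋅√2}) ∪ ([3/71, 6/37) × (-75/8, 77/4))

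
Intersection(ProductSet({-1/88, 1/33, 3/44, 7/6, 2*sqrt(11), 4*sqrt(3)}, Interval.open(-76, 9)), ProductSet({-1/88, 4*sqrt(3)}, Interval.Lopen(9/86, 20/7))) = ProductSet({-1/88, 4*sqrt(3)}, Interval.Lopen(9/86, 20/7))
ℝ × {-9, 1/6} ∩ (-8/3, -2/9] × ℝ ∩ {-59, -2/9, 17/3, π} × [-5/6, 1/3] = {-2/9} × {1/6}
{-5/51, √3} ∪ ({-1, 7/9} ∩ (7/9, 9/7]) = {-5/51, √3}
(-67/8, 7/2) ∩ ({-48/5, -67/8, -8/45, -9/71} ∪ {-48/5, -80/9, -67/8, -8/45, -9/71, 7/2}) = {-8/45, -9/71}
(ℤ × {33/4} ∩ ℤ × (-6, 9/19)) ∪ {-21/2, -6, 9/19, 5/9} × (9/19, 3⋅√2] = {-21/2, -6, 9/19, 5/9} × (9/19, 3⋅√2]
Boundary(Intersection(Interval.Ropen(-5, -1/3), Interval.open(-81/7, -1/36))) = {-5, -1/3}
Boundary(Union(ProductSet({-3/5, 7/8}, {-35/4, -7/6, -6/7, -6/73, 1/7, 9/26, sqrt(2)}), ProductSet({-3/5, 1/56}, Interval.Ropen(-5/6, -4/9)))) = Union(ProductSet({-3/5, 1/56}, Interval(-5/6, -4/9)), ProductSet({-3/5, 7/8}, {-35/4, -7/6, -6/7, -6/73, 1/7, 9/26, sqrt(2)}))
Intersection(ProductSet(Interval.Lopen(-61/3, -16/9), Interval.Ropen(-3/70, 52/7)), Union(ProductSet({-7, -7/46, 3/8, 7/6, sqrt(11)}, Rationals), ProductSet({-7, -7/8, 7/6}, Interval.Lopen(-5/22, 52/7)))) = ProductSet({-7}, Union(Intersection(Interval.Ropen(-3/70, 52/7), Rationals), Interval.Ropen(-3/70, 52/7)))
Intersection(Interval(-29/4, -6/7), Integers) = Range(-7, 0, 1)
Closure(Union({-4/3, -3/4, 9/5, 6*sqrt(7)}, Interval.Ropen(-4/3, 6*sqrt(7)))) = Interval(-4/3, 6*sqrt(7))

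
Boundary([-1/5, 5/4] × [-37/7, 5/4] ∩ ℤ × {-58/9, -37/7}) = {0, 1} × {-37/7}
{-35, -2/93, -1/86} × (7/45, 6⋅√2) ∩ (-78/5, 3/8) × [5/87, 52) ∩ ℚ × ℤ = {-2/93, -1/86} × {1, 2, …, 8}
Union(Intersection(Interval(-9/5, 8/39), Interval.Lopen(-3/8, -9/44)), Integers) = Union(Integers, Interval.Lopen(-3/8, -9/44))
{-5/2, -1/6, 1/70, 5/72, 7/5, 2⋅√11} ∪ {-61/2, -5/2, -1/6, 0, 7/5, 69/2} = {-61/2, -5/2, -1/6, 0, 1/70, 5/72, 7/5, 69/2, 2⋅√11}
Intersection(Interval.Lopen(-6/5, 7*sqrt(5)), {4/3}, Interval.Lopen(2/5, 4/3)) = {4/3}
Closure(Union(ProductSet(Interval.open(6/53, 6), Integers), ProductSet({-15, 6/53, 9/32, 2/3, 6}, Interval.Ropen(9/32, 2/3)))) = Union(ProductSet({-15, 6/53, 9/32, 2/3, 6}, Interval(9/32, 2/3)), ProductSet(Interval(6/53, 6), Integers))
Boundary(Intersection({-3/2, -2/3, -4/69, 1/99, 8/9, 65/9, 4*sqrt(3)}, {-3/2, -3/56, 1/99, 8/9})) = {-3/2, 1/99, 8/9}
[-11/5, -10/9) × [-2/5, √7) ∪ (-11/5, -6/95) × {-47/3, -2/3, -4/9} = ((-11/5, -6/95) × {-47/3, -2/3, -4/9}) ∪ ([-11/5, -10/9) × [-2/5, √7))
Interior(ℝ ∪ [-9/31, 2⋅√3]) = (-∞, ∞)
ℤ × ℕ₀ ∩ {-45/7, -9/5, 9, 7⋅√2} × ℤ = {9} × ℕ₀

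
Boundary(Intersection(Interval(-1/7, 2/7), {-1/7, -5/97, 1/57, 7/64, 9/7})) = {-1/7, -5/97, 1/57, 7/64}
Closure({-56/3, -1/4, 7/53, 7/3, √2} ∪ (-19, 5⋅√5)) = [-19, 5⋅√5]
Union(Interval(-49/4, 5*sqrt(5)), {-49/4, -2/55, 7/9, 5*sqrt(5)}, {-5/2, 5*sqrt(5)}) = Interval(-49/4, 5*sqrt(5))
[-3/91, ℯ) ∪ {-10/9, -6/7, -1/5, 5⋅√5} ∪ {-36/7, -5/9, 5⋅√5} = {-36/7, -10/9, -6/7, -5/9, -1/5, 5⋅√5} ∪ [-3/91, ℯ)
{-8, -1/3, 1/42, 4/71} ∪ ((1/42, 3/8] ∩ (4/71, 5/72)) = {-8, -1/3, 1/42} ∪ [4/71, 5/72)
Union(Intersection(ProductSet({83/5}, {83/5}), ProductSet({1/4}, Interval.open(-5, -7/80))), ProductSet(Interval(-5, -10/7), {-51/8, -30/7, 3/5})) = ProductSet(Interval(-5, -10/7), {-51/8, -30/7, 3/5})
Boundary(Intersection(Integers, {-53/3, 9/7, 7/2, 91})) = {91}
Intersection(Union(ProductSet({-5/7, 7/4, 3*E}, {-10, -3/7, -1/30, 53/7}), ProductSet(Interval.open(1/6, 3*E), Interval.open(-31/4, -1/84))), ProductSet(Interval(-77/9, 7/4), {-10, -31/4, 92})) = ProductSet({-5/7, 7/4}, {-10})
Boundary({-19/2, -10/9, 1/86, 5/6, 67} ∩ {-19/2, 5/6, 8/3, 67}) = {-19/2, 5/6, 67}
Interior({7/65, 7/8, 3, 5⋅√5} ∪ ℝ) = ℝ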